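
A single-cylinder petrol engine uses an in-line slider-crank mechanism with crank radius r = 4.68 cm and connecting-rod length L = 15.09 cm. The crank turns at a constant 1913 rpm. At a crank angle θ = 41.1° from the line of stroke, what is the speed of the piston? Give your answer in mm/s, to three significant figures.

ω = 2π·1913/60 = 200.3 rad/s
For an in-line slider-crank, x = r cosθ + √(L² − r² sin²θ), so v = −rω sinθ·[1 + r cosθ/√(L² − r² sin²θ)].
With r = 0.0468 m, L = 0.1509 m, θ = 41.1°: √(L² − r² sin²θ) = 0.14773 m.
v = −0.0468·200.3·0.65738·[1 + 0.0468·0.75356/0.14773] = -7.6344 m/s.
|v| = 7.6344 m/s = 7634.4 mm/s.

7630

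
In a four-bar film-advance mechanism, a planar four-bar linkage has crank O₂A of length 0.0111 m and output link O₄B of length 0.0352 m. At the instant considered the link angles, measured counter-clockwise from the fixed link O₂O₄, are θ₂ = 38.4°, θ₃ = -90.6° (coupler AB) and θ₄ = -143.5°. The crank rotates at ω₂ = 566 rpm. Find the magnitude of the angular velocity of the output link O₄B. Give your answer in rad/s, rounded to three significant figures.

ω₂ = 59.27 rad/s (from 566 rpm).
Differentiating the loop-closure r₂e^{iθ₂}+r₃e^{iθ₃}=r₁+r₄e^{iθ₄} gives r₂ω₂e^{iθ₂}+r₃ω₃e^{iθ₃}=r₄ω₄e^{iθ₄}.
Eliminating the other unknown: ω₄ = r₂ω₂ sin(θ₂−θ₃) / [r₄ sin(θ₄−θ₃)].
Numerator sine = +0.77715; denominator sine = -0.79758.
Result = 0.0111·59.27·(+0.77715) / (0.0352·(-0.79758)) = -18.212 rad/s; magnitude 18.212 rad/s.

18.2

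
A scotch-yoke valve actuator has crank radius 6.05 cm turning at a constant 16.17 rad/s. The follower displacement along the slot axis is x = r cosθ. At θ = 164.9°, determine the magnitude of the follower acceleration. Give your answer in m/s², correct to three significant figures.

ω = 16.17 rad/s
x = r cosθ ⇒ ẍ = −rω² cosθ (ω constant).
|a| = rω²|cosθ| = 0.0605·(16.17)²·|cos 164.9°| = 15.273 m/s².

15.3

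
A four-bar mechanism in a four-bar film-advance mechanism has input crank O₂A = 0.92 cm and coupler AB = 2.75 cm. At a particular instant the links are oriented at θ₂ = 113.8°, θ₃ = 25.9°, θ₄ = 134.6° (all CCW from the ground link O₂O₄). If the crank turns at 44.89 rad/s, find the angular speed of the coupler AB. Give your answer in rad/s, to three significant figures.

ω₂ = 44.89 rad/s
Differentiating the loop-closure r₂e^{iθ₂}+r₃e^{iθ₃}=r₁+r₄e^{iθ₄} gives r₂ω₂e^{iθ₂}+r₃ω₃e^{iθ₃}=r₄ω₄e^{iθ₄}.
Eliminating the other unknown: ω₃ = r₂ω₂ sin(θ₄−θ₂) / [r₃ sin(θ₃−θ₄)].
Numerator sine = +0.35511; denominator sine = -0.94721.
Result = 0.0092·44.89·(+0.35511) / (0.0275·(-0.94721)) = -5.6301 rad/s; magnitude 5.6301 rad/s.

5.63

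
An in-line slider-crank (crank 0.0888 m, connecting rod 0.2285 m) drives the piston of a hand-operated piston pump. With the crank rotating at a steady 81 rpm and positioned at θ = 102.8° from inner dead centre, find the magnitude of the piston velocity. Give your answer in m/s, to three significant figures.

0.666

ω = 2π·81/60 = 8.482 rad/s
For an in-line slider-crank, x = r cosθ + √(L² − r² sin²θ), so v = −rω sinθ·[1 + r cosθ/√(L² − r² sin²θ)].
With r = 0.0888 m, L = 0.2285 m, θ = 102.8°: √(L² − r² sin²θ) = 0.21146 m.
v = −0.0888·8.482·0.97515·[1 + 0.0888·-0.22155/0.21146] = -0.66617 m/s.
|v| = 0.66617 m/s.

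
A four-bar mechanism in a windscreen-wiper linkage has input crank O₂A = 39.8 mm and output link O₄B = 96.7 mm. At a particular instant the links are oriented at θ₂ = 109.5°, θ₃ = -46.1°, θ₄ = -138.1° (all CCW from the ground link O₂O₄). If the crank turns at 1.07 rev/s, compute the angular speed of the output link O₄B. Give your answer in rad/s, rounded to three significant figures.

ω₂ = 6.723 rad/s (from 1.07 rev/s).
Differentiating the loop-closure r₂e^{iθ₂}+r₃e^{iθ₃}=r₁+r₄e^{iθ₄} gives r₂ω₂e^{iθ₂}+r₃ω₃e^{iθ₃}=r₄ω₄e^{iθ₄}.
Eliminating the other unknown: ω₄ = r₂ω₂ sin(θ₂−θ₃) / [r₄ sin(θ₄−θ₃)].
Numerator sine = +0.41310; denominator sine = -0.99939.
Result = 0.0398·6.723·(+0.41310) / (0.0967·(-0.99939)) = -1.1438 rad/s; magnitude 1.1438 rad/s.

1.14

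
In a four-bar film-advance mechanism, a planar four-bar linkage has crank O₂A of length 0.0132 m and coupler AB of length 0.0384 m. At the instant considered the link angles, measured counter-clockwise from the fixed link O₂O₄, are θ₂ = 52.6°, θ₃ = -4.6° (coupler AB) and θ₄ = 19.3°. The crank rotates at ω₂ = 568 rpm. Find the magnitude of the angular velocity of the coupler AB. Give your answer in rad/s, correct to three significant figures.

ω₂ = 59.48 rad/s (from 568 rpm).
Differentiating the loop-closure r₂e^{iθ₂}+r₃e^{iθ₃}=r₁+r₄e^{iθ₄} gives r₂ω₂e^{iθ₂}+r₃ω₃e^{iθ₃}=r₄ω₄e^{iθ₄}.
Eliminating the other unknown: ω₃ = r₂ω₂ sin(θ₄−θ₂) / [r₃ sin(θ₃−θ₄)].
Numerator sine = -0.54902; denominator sine = -0.40514.
Result = 0.0132·59.48·(-0.54902) / (0.0384·(-0.40514)) = +27.708 rad/s; magnitude 27.708 rad/s.

27.7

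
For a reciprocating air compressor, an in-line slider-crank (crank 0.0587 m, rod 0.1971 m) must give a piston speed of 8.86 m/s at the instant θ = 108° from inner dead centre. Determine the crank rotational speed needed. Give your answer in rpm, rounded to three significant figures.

1680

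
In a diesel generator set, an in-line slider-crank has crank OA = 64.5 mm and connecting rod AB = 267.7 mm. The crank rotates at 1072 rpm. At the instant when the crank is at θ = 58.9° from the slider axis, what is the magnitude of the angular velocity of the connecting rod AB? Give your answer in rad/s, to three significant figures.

14.3

ω = 112.3 rad/s (converted from 1072 rpm).
The rod makes angle φ with the slider axis where L sinφ = r sinθ; differentiating, L cosφ·φ̇ = r ω cosθ.
L cosφ = √(L² − r² sin²θ) = 0.26194 m.
|ω_rod| = r ω |cosθ| / √(L² − r² sin²θ) = 0.0645·112.3·0.51653/0.26194 = 14.278 rad/s.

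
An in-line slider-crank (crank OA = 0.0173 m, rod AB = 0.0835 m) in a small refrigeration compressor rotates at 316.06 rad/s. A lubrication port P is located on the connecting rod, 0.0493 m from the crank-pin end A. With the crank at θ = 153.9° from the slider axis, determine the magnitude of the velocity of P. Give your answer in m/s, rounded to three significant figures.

ω = 316.1 rad/s.  Crank-pin speed |V_A| = rω = 5.4678 m/s, perpendicular to OA.
Rod angle: sinφ = −(r/L) sinθ ⇒ φ = -5.230°; ω_rod = −rω cosθ/√(L²−r²sin²θ) = +59.051 rad/s.
V_P = V_A + ω_rod × AP, with AP = 0.0493 m along the rod.
Components: V_Px = −rω sinθ − a·ω_rod·sinφ = -2.1402 m/s;  V_Py = rω cosθ + a·ω_rod·cosφ = -2.0112 m/s.
|V_P| = √(V_Px² + V_Py²) = 2.9368 m/s.

2.94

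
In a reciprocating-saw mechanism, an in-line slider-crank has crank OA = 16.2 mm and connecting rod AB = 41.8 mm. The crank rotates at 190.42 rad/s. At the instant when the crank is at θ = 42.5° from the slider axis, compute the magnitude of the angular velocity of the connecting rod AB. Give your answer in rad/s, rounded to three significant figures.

56.4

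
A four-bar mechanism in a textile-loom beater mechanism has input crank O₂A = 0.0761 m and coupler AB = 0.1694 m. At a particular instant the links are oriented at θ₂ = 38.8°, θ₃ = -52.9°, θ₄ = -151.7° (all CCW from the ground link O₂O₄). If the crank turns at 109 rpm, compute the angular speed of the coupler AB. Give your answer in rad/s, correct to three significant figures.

ω₂ = 11.41 rad/s (from 109 rpm).
Differentiating the loop-closure r₂e^{iθ₂}+r₃e^{iθ₃}=r₁+r₄e^{iθ₄} gives r₂ω₂e^{iθ₂}+r₃ω₃e^{iθ₃}=r₄ω₄e^{iθ₄}.
Eliminating the other unknown: ω₃ = r₂ω₂ sin(θ₄−θ₂) / [r₃ sin(θ₃−θ₄)].
Numerator sine = +0.18224; denominator sine = +0.98823.
Result = 0.0761·11.41·(+0.18224) / (0.1694·(+0.98823)) = +0.94559 rad/s; magnitude 0.94559 rad/s.

0.946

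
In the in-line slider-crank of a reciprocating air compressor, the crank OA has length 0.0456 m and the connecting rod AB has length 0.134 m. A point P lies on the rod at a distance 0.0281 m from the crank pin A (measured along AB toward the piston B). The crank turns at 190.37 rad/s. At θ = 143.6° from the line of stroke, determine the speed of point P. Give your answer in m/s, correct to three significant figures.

ω = 190.4 rad/s.  Crank-pin speed |V_A| = rω = 8.6809 m/s, perpendicular to OA.
Rod angle: sinφ = −(r/L) sinθ ⇒ φ = -11.650°; ω_rod = −rω cosθ/√(L²−r²sin²θ) = +53.24 rad/s.
V_P = V_A + ω_rod × AP, with AP = 0.0281 m along the rod.
Components: V_Px = −rω sinθ − a·ω_rod·sinφ = -4.8493 m/s;  V_Py = rω cosθ + a·ω_rod·cosφ = -5.522 m/s.
|V_P| = √(V_Px² + V_Py²) = 7.349 m/s.

7.35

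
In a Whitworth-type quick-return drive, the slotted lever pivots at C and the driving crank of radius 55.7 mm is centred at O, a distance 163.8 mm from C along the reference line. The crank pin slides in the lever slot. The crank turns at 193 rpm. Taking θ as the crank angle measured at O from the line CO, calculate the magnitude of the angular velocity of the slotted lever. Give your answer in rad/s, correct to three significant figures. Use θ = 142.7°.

5.45

ω = 20.21 rad/s (from 193 rpm).
Crank pin A relative to C: A = (d + r cosθ, r sinθ); lever angle φ = atan2(r sinθ, d + r cosθ).
Differentiating tanφ: φ̇ = rω(d cosθ + r)/(d² + r² + 2dr cosθ).
d² + r² + 2dr cosθ = |CA|² = 0.0154177 m²;  d cosθ + r = -0.074599 m.
|ω_lever| = |0.0557·20.21·-0.074599| / 0.0154177 = 5.4469 rad/s.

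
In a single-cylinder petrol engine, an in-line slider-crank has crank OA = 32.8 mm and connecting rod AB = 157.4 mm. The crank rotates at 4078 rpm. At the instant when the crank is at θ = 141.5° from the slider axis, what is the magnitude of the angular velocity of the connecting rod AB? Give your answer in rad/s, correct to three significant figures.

70.2

ω = 427 rad/s (converted from 4078 rpm).
The rod makes angle φ with the slider axis where L sinφ = r sinθ; differentiating, L cosφ·φ̇ = r ω cosθ.
L cosφ = √(L² − r² sin²θ) = 0.15607 m.
|ω_rod| = r ω |cosθ| / √(L² − r² sin²θ) = 0.0328·427·0.78261/0.15607 = 70.238 rad/s.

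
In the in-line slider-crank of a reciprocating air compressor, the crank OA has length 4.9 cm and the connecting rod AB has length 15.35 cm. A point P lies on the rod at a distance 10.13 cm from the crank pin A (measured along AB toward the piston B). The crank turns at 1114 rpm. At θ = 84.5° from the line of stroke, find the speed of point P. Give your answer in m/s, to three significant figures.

ω = 116.7 rad/s.  Crank-pin speed |V_A| = rω = 5.7162 m/s, perpendicular to OA.
Rod angle: sinφ = −(r/L) sinθ ⇒ φ = -18.527°; ω_rod = −rω cosθ/√(L²−r²sin²θ) = -3.7643 rad/s.
V_P = V_A + ω_rod × AP, with AP = 0.1013 m along the rod.
Components: V_Px = −rω sinθ − a·ω_rod·sinφ = -5.8111 m/s;  V_Py = rω cosθ + a·ω_rod·cosφ = +0.18631 m/s.
|V_P| = √(V_Px² + V_Py²) = 5.8141 m/s.

5.81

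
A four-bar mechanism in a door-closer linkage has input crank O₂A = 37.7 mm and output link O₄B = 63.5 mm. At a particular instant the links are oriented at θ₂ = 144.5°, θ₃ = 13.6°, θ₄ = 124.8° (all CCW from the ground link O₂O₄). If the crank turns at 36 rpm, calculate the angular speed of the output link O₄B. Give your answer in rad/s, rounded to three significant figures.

ω₂ = 3.77 rad/s (from 36 rpm).
Differentiating the loop-closure r₂e^{iθ₂}+r₃e^{iθ₃}=r₁+r₄e^{iθ₄} gives r₂ω₂e^{iθ₂}+r₃ω₃e^{iθ₃}=r₄ω₄e^{iθ₄}.
Eliminating the other unknown: ω₄ = r₂ω₂ sin(θ₂−θ₃) / [r₄ sin(θ₄−θ₃)].
Numerator sine = +0.75585; denominator sine = +0.93232.
Result = 0.0377·3.77·(+0.75585) / (0.0635·(+0.93232)) = +1.8146 rad/s; magnitude 1.8146 rad/s.

1.81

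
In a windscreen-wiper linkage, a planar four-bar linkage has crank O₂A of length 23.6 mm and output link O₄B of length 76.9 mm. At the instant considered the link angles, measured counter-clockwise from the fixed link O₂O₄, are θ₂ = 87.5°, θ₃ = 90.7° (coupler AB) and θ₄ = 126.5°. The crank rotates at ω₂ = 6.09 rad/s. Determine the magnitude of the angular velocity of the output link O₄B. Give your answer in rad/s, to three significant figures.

0.178

ω₂ = 6.09 rad/s
Differentiating the loop-closure r₂e^{iθ₂}+r₃e^{iθ₃}=r₁+r₄e^{iθ₄} gives r₂ω₂e^{iθ₂}+r₃ω₃e^{iθ₃}=r₄ω₄e^{iθ₄}.
Eliminating the other unknown: ω₄ = r₂ω₂ sin(θ₂−θ₃) / [r₄ sin(θ₄−θ₃)].
Numerator sine = -0.05582; denominator sine = +0.58496.
Result = 0.0236·6.09·(-0.05582) / (0.0769·(+0.58496)) = -0.17835 rad/s; magnitude 0.17835 rad/s.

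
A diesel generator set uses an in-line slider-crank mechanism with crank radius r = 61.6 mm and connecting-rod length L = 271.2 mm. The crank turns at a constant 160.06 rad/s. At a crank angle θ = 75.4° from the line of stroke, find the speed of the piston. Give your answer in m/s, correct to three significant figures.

10.1

ω = 160.1 rad/s
For an in-line slider-crank, x = r cosθ + √(L² − r² sin²θ), so v = −rω sinθ·[1 + r cosθ/√(L² − r² sin²θ)].
With r = 0.0616 m, L = 0.2712 m, θ = 75.4°: √(L² − r² sin²θ) = 0.26457 m.
v = −0.0616·160.1·0.96771·[1 + 0.0616·0.25207/0.26457] = -10.101 m/s.
|v| = 10.101 m/s.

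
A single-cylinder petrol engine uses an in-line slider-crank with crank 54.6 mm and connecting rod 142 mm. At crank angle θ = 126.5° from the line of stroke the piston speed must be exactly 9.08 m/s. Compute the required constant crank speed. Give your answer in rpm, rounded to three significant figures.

For an in-line slider-crank, |v_piston| = rω|sinθ|·[1 + r cosθ/√(L² − r² sin²θ)].
With r = 0.0546 m, L = 0.142 m, θ = 126.5°: the bracketed kinematic factor |dx/dθ| = 0.033335 m.
ω = v/|dx/dθ| = 9.08/0.033335 = 272.38 rad/s.
N = 60ω/(2π) = 2601.1 rpm.

2600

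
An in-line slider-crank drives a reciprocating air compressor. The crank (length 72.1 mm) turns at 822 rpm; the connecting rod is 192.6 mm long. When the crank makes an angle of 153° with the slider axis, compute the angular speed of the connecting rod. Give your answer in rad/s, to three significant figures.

ω = 86.08 rad/s (converted from 822 rpm).
The rod makes angle φ with the slider axis where L sinφ = r sinθ; differentiating, L cosφ·φ̇ = r ω cosθ.
L cosφ = √(L² − r² sin²θ) = 0.1898 m.
|ω_rod| = r ω |cosθ| / √(L² − r² sin²θ) = 0.0721·86.08·0.89101/0.1898 = 29.136 rad/s.

29.1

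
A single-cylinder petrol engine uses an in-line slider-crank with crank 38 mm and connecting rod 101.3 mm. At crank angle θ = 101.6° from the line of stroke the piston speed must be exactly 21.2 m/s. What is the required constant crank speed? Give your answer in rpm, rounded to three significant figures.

For an in-line slider-crank, |v_piston| = rω|sinθ|·[1 + r cosθ/√(L² − r² sin²θ)].
With r = 0.038 m, L = 0.1013 m, θ = 101.6°: the bracketed kinematic factor |dx/dθ| = 0.034205 m.
ω = v/|dx/dθ| = 21.2/0.034205 = 619.79 rad/s.
N = 60ω/(2π) = 5918.6 rpm.

5920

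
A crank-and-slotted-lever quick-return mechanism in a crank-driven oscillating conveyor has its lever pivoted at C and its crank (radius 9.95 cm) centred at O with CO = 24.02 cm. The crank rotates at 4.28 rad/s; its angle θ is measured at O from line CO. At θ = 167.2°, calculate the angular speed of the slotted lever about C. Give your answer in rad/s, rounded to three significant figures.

ω = 4.28 rad/s
Crank pin A relative to C: A = (d + r cosθ, r sinθ); lever angle φ = atan2(r sinθ, d + r cosθ).
Differentiating tanφ: φ̇ = rω(d cosθ + r)/(d² + r² + 2dr cosθ).
d² + r² + 2dr cosθ = |CA|² = 0.0209843 m²;  d cosθ + r = -0.13473 m.
|ω_lever| = |0.0995·4.28·-0.13473| / 0.0209843 = 2.7343 rad/s.

2.73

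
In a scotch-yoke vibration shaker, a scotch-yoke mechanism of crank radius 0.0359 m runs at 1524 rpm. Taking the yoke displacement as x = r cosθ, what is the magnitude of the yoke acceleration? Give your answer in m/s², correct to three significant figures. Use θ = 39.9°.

701

ω = 159.6 rad/s (from 1524 rpm).
x = r cosθ ⇒ ẍ = −rω² cosθ (ω constant).
|a| = rω²|cosθ| = 0.0359·(159.6)²·|cos 39.9°| = 701.47 m/s².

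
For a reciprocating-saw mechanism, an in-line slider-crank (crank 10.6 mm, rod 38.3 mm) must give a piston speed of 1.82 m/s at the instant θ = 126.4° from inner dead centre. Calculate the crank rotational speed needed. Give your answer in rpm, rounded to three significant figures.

2450

For an in-line slider-crank, |v_piston| = rω|sinθ|·[1 + r cosθ/√(L² − r² sin²θ)].
With r = 0.0106 m, L = 0.0383 m, θ = 126.4°: the bracketed kinematic factor |dx/dθ| = 0.0070945 m.
ω = v/|dx/dθ| = 1.82/0.0070945 = 256.54 rad/s.
N = 60ω/(2π) = 2449.7 rpm.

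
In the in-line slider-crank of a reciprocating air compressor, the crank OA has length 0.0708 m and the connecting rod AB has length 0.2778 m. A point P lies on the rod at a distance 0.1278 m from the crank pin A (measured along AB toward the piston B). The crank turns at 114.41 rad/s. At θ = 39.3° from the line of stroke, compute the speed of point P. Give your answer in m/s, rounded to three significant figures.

6.55

ω = 114.4 rad/s.  Crank-pin speed |V_A| = rω = 8.1002 m/s, perpendicular to OA.
Rod angle: sinφ = −(r/L) sinθ ⇒ φ = -9.290°; ω_rod = −rω cosθ/√(L²−r²sin²θ) = -22.864 rad/s.
V_P = V_A + ω_rod × AP, with AP = 0.1278 m along the rod.
Components: V_Px = −rω sinθ − a·ω_rod·sinφ = -5.6022 m/s;  V_Py = rω cosθ + a·ω_rod·cosφ = +3.3846 m/s.
|V_P| = √(V_Px² + V_Py²) = 6.5452 m/s.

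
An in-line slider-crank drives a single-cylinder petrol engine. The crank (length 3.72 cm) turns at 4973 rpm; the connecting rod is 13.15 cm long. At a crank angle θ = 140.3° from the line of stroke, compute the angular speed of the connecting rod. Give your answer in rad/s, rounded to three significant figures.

115

ω = 520.8 rad/s (converted from 4973 rpm).
The rod makes angle φ with the slider axis where L sinφ = r sinθ; differentiating, L cosφ·φ̇ = r ω cosθ.
L cosφ = √(L² − r² sin²θ) = 0.12934 m.
|ω_rod| = r ω |cosθ| / √(L² − r² sin²θ) = 0.0372·520.8·0.76940/0.12934 = 115.25 rad/s.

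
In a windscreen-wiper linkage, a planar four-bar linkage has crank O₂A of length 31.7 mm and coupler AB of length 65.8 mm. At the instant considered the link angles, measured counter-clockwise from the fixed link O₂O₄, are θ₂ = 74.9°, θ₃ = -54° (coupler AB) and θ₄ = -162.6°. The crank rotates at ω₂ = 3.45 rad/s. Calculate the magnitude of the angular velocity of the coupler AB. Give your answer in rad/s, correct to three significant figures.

1.48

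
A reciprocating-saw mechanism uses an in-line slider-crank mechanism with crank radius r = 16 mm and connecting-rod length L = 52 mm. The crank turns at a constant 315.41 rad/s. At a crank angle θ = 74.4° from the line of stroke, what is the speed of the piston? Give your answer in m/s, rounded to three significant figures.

ω = 315.4 rad/s
For an in-line slider-crank, x = r cosθ + √(L² − r² sin²θ), so v = −rω sinθ·[1 + r cosθ/√(L² − r² sin²θ)].
With r = 0.016 m, L = 0.052 m, θ = 74.4°: √(L² − r² sin²θ) = 0.049664 m.
v = −0.016·315.4·0.96316·[1 + 0.016·0.26892/0.049664] = -5.2818 m/s.
|v| = 5.2818 m/s.

5.28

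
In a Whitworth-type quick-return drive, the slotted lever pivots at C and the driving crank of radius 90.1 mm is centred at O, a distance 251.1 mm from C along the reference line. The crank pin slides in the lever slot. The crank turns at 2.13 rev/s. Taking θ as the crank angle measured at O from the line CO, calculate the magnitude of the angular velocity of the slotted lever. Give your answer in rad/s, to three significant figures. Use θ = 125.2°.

ω = 13.38 rad/s (from 2.13 rev/s).
Crank pin A relative to C: A = (d + r cosθ, r sinθ); lever angle φ = atan2(r sinθ, d + r cosθ).
Differentiating tanφ: φ̇ = rω(d cosθ + r)/(d² + r² + 2dr cosθ).
d² + r² + 2dr cosθ = |CA|² = 0.0450867 m²;  d cosθ + r = -0.054642 m.
|ω_lever| = |0.0901·13.38·-0.054642| / 0.0450867 = 1.4614 rad/s.

1.46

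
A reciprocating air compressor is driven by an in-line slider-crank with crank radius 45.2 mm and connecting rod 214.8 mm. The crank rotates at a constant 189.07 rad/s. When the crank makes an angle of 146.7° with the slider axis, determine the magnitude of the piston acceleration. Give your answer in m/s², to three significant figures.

1210

ω = 189.1 rad/s
x(θ) = r cosθ + √(L² − r² sin²θ); with ω constant, a = ω²·d²x/dθ².
d²x/dθ² = −r cosθ − r²(cos2θ)/√u − r⁴ sin²2θ/(4u^{3/2}),  u = L² − r² sin²θ = 0.0455232 m².
Substituting r = 0.0452 m, L = 0.2148 m, θ = 146.7°: d²x/dθ² = +0.033885 m.
a = ω²·d²x/dθ² = (189.1)²·(+0.033885) = +1211.3 m/s²;  |a| = 1211.3 m/s².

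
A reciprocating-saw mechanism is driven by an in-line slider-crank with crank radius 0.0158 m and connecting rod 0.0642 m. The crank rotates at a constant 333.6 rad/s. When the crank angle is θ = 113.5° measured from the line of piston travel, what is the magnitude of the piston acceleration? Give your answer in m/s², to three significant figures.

ω = 333.6 rad/s
x(θ) = r cosθ + √(L² − r² sin²θ); with ω constant, a = ω²·d²x/dθ².
d²x/dθ² = −r cosθ − r²(cos2θ)/√u − r⁴ sin²2θ/(4u^{3/2}),  u = L² − r² sin²θ = 0.00391169 m².
Substituting r = 0.0158 m, L = 0.0642 m, θ = 113.5°: d²x/dθ² = +0.0089883 m.
a = ω²·d²x/dθ² = (333.6)²·(+0.0089883) = +1000.3 m/s²;  |a| = 1000.3 m/s².

1000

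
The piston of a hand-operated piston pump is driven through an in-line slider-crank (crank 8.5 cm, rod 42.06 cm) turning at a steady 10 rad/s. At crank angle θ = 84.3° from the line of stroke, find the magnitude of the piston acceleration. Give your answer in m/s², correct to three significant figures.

0.874

ω = 10 rad/s
x(θ) = r cosθ + √(L² − r² sin²θ); with ω constant, a = ω²·d²x/dθ².
d²x/dθ² = −r cosθ − r²(cos2θ)/√u − r⁴ sin²2θ/(4u^{3/2}),  u = L² − r² sin²θ = 0.169751 m².
Substituting r = 0.085 m, L = 0.4206 m, θ = 84.3°: d²x/dθ² = +0.0087406 m.
a = ω²·d²x/dθ² = (10)²·(+0.0087406) = +0.87406 m/s²;  |a| = 0.87406 m/s².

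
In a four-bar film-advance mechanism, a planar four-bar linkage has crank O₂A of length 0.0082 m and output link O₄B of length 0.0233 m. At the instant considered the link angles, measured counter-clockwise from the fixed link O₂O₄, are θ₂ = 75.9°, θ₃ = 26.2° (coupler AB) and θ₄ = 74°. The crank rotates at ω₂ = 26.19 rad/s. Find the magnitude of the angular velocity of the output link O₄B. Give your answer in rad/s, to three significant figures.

9.49

ω₂ = 26.19 rad/s
Differentiating the loop-closure r₂e^{iθ₂}+r₃e^{iθ₃}=r₁+r₄e^{iθ₄} gives r₂ω₂e^{iθ₂}+r₃ω₃e^{iθ₃}=r₄ω₄e^{iθ₄}.
Eliminating the other unknown: ω₄ = r₂ω₂ sin(θ₂−θ₃) / [r₄ sin(θ₄−θ₃)].
Numerator sine = +0.76267; denominator sine = +0.74080.
Result = 0.0082·26.19·(+0.76267) / (0.0233·(+0.74080)) = +9.4891 rad/s; magnitude 9.4891 rad/s.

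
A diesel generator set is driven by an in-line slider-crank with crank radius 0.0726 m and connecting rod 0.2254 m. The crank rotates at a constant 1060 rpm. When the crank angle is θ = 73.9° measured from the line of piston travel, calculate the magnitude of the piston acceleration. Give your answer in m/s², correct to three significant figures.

5.86

ω = 2π·1060/60 = 111 rad/s
x(θ) = r cosθ + √(L² − r² sin²θ); with ω constant, a = ω²·d²x/dθ².
d²x/dθ² = −r cosθ − r²(cos2θ)/√u − r⁴ sin²2θ/(4u^{3/2}),  u = L² − r² sin²θ = 0.0459397 m².
Substituting r = 0.0726 m, L = 0.2254 m, θ = 73.9°: d²x/dθ² = +0.00047554 m.
a = ω²·d²x/dθ² = (111)²·(+0.00047554) = +5.8594 m/s²;  |a| = 5.8594 m/s².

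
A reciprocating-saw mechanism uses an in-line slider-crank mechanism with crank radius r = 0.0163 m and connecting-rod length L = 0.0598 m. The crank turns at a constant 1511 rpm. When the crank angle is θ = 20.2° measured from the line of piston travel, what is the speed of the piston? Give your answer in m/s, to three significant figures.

ω = 2π·1511/60 = 158.2 rad/s
For an in-line slider-crank, x = r cosθ + √(L² − r² sin²θ), so v = −rω sinθ·[1 + r cosθ/√(L² − r² sin²θ)].
With r = 0.0163 m, L = 0.0598 m, θ = 20.2°: √(L² − r² sin²θ) = 0.059535 m.
v = −0.0163·158.2·0.34530·[1 + 0.0163·0.93849/0.059535] = -1.1194 m/s.
|v| = 1.1194 m/s.

1.12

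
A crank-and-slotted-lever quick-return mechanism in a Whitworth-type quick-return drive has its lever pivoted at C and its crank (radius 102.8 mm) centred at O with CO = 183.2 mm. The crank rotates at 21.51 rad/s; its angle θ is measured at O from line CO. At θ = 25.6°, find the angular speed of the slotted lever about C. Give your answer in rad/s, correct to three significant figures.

ω = 21.51 rad/s
Crank pin A relative to C: A = (d + r cosθ, r sinθ); lever angle φ = atan2(r sinθ, d + r cosθ).
Differentiating tanφ: φ̇ = rω(d cosθ + r)/(d² + r² + 2dr cosθ).
d² + r² + 2dr cosθ = |CA|² = 0.0780984 m²;  d cosθ + r = +0.26802 m.
|ω_lever| = |0.1028·21.51·+0.26802| / 0.0780984 = 7.5884 rad/s.

7.59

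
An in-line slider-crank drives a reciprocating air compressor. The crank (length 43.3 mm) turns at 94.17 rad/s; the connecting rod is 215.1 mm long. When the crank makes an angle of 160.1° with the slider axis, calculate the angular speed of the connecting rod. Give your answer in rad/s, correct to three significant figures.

17.9

ω = 94.17 rad/s
The rod makes angle φ with the slider axis where L sinφ = r sinθ; differentiating, L cosφ·φ̇ = r ω cosθ.
L cosφ = √(L² − r² sin²θ) = 0.21459 m.
|ω_rod| = r ω |cosθ| / √(L² − r² sin²θ) = 0.0433·94.17·0.94029/0.21459 = 17.867 rad/s.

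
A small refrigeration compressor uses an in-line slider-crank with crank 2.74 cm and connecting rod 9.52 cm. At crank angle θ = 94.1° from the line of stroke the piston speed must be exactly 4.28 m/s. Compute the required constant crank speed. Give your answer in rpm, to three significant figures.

1530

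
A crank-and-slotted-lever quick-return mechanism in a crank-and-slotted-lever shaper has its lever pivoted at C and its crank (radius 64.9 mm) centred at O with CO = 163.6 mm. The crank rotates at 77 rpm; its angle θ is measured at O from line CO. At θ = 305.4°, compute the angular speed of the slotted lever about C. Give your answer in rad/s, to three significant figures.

1.93

ω = 8.063 rad/s (from 77 rpm).
Crank pin A relative to C: A = (d + r cosθ, r sinθ); lever angle φ = atan2(r sinθ, d + r cosθ).
Differentiating tanφ: φ̇ = rω(d cosθ + r)/(d² + r² + 2dr cosθ).
d² + r² + 2dr cosθ = |CA|² = 0.0432782 m²;  d cosθ + r = +0.15967 m.
|ω_lever| = |0.0649·8.063·+0.15967| / 0.0432782 = 1.9307 rad/s.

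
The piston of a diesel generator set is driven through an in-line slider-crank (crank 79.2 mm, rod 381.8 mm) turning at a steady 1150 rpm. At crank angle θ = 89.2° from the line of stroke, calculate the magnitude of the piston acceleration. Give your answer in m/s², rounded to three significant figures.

ω = 2π·1150/60 = 120.4 rad/s
x(θ) = r cosθ + √(L² − r² sin²θ); with ω constant, a = ω²·d²x/dθ².
d²x/dθ² = −r cosθ − r²(cos2θ)/√u − r⁴ sin²2θ/(4u^{3/2}),  u = L² − r² sin²θ = 0.1395 m².
Substituting r = 0.0792 m, L = 0.3818 m, θ = 89.2°: d²x/dθ² = +0.015682 m.
a = ω²·d²x/dθ² = (120.4)²·(+0.015682) = +227.43 m/s²;  |a| = 227.43 m/s².

227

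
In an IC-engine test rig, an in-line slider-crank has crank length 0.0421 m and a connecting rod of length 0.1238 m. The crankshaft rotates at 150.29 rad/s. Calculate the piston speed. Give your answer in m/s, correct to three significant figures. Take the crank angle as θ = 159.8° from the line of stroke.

1.48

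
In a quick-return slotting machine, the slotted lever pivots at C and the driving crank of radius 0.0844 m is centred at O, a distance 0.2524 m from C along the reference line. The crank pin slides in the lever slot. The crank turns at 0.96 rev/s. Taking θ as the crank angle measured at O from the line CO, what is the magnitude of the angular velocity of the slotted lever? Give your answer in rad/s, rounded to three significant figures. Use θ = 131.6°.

ω = 6.032 rad/s (from 0.96 rev/s).
Crank pin A relative to C: A = (d + r cosθ, r sinθ); lever angle φ = atan2(r sinθ, d + r cosθ).
Differentiating tanφ: φ̇ = rω(d cosθ + r)/(d² + r² + 2dr cosθ).
d² + r² + 2dr cosθ = |CA|² = 0.0425425 m²;  d cosθ + r = -0.083175 m.
|ω_lever| = |0.0844·6.032·-0.083175| / 0.0425425 = 0.99532 rad/s.

0.995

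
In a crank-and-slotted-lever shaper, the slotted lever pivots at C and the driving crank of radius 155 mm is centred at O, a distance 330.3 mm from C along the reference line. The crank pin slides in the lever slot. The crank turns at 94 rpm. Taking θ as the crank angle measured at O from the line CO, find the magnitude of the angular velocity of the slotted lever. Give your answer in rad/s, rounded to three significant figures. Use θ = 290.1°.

2.43

ω = 9.844 rad/s (from 94 rpm).
Crank pin A relative to C: A = (d + r cosθ, r sinθ); lever angle φ = atan2(r sinθ, d + r cosθ).
Differentiating tanφ: φ̇ = rω(d cosθ + r)/(d² + r² + 2dr cosθ).
d² + r² + 2dr cosθ = |CA|² = 0.168311 m²;  d cosθ + r = +0.26851 m.
|ω_lever| = |0.155·9.844·+0.26851| / 0.168311 = 2.4341 rad/s.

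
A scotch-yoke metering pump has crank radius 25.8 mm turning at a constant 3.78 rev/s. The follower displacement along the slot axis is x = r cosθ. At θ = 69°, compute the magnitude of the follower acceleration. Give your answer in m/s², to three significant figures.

5.22

ω = 23.75 rad/s (from 3.78 rev/s).
x = r cosθ ⇒ ẍ = −rω² cosθ (ω constant).
|a| = rω²|cosθ| = 0.0258·(23.75)²·|cos 69°| = 5.2155 m/s².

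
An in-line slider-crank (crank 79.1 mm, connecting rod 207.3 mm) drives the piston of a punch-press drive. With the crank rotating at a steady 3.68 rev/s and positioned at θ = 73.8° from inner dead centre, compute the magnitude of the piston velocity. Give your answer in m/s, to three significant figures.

1.96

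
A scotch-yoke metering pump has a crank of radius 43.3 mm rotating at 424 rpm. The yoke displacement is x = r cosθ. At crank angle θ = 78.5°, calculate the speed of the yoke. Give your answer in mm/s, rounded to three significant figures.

ω = 44.4 rad/s (from 424 rpm).
x = r cosθ ⇒ ẋ = −rω sinθ.
|v| = rω|sinθ| = 0.0433·44.4·|sin 78.5°| = 1.884 m/s = 1884 mm/s.

1880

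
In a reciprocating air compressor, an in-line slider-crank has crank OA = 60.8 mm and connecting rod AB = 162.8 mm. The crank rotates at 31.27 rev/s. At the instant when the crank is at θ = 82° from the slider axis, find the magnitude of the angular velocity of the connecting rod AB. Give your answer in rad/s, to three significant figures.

11.0

ω = 196.5 rad/s (converted from 31.27 rev/s).
The rod makes angle φ with the slider axis where L sinφ = r sinθ; differentiating, L cosφ·φ̇ = r ω cosθ.
L cosφ = √(L² − r² sin²θ) = 0.15126 m.
|ω_rod| = r ω |cosθ| / √(L² − r² sin²θ) = 0.0608·196.5·0.13917/0.15126 = 10.991 rad/s.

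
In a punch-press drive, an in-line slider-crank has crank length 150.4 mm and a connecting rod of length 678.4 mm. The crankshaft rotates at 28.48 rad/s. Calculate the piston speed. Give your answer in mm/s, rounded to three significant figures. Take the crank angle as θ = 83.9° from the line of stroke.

4360

ω = 28.48 rad/s
For an in-line slider-crank, x = r cosθ + √(L² − r² sin²θ), so v = −rω sinθ·[1 + r cosθ/√(L² − r² sin²θ)].
With r = 0.1504 m, L = 0.6784 m, θ = 83.9°: √(L² − r² sin²θ) = 0.66171 m.
v = −0.1504·28.48·0.99434·[1 + 0.1504·0.10626/0.66171] = -4.362 m/s.
|v| = 4.362 m/s = 4362 mm/s.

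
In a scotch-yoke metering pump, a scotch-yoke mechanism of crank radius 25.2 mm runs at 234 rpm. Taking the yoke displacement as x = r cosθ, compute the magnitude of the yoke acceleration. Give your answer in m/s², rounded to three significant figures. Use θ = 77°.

ω = 24.5 rad/s (from 234 rpm).
x = r cosθ ⇒ ẍ = −rω² cosθ (ω constant).
|a| = rω²|cosθ| = 0.0252·(24.5)²·|cos 77°| = 3.4039 m/s².

3.40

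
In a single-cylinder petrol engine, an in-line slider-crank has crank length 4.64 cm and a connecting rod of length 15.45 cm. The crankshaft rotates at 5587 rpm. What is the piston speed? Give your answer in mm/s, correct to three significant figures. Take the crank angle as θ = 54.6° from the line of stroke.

26100

ω = 2π·5587/60 = 585.1 rad/s
For an in-line slider-crank, x = r cosθ + √(L² − r² sin²θ), so v = −rω sinθ·[1 + r cosθ/√(L² − r² sin²θ)].
With r = 0.0464 m, L = 0.1545 m, θ = 54.6°: √(L² − r² sin²θ) = 0.1498 m.
v = −0.0464·585.1·0.81513·[1 + 0.0464·0.57928/0.1498] = -26.099 m/s.
|v| = 26.099 m/s = 26099 mm/s.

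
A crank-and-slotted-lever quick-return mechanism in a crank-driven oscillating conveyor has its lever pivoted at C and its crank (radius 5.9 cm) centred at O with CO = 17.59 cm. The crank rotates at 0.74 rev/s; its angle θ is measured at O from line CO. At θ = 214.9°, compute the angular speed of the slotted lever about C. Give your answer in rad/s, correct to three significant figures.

ω = 4.65 rad/s (from 0.74 rev/s).
Crank pin A relative to C: A = (d + r cosθ, r sinθ); lever angle φ = atan2(r sinθ, d + r cosθ).
Differentiating tanφ: φ̇ = rω(d cosθ + r)/(d² + r² + 2dr cosθ).
d² + r² + 2dr cosθ = |CA|² = 0.0173986 m²;  d cosθ + r = -0.085265 m.
|ω_lever| = |0.059·4.65·-0.085265| / 0.0173986 = 1.3444 rad/s.

1.34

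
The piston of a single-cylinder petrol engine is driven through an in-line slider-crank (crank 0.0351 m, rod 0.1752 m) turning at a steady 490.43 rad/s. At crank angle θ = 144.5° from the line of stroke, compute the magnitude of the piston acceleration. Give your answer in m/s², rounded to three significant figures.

6300

ω = 490.4 rad/s
x(θ) = r cosθ + √(L² − r² sin²θ); with ω constant, a = ω²·d²x/dθ².
d²x/dθ² = −r cosθ − r²(cos2θ)/√u − r⁴ sin²2θ/(4u^{3/2}),  u = L² − r² sin²θ = 0.0302796 m².
Substituting r = 0.0351 m, L = 0.1752 m, θ = 144.5°: d²x/dθ² = +0.026206 m.
a = ω²·d²x/dθ² = (490.4)²·(+0.026206) = +6303.1 m/s²;  |a| = 6303.1 m/s².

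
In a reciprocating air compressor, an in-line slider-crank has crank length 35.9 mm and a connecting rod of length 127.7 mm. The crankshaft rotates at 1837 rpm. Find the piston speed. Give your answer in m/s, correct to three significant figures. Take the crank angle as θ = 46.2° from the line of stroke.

5.98

ω = 2π·1837/60 = 192.4 rad/s
For an in-line slider-crank, x = r cosθ + √(L² − r² sin²θ), so v = −rω sinθ·[1 + r cosθ/√(L² − r² sin²θ)].
With r = 0.0359 m, L = 0.1277 m, θ = 46.2°: √(L² − r² sin²θ) = 0.12504 m.
v = −0.0359·192.4·0.72176·[1 + 0.0359·0.69214/0.12504] = -5.975 m/s.
|v| = 5.975 m/s.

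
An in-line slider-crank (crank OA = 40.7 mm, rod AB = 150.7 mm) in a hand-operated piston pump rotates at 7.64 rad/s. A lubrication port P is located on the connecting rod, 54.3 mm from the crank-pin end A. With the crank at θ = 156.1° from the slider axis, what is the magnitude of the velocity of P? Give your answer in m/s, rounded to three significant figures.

0.215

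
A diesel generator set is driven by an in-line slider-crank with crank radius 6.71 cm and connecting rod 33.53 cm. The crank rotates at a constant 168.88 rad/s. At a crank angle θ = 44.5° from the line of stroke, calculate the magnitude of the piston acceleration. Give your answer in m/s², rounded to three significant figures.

ω = 168.9 rad/s
x(θ) = r cosθ + √(L² − r² sin²θ); with ω constant, a = ω²·d²x/dθ².
d²x/dθ² = −r cosθ − r²(cos2θ)/√u − r⁴ sin²2θ/(4u^{3/2}),  u = L² − r² sin²θ = 0.110214 m².
Substituting r = 0.0671 m, L = 0.3353 m, θ = 44.5°: d²x/dθ² = -0.048234 m.
a = ω²·d²x/dθ² = (168.9)²·(-0.048234) = -1375.7 m/s²;  |a| = 1375.7 m/s².

1380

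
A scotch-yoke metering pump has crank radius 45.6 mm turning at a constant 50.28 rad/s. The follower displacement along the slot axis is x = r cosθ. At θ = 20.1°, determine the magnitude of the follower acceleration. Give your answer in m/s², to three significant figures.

108

ω = 50.28 rad/s
x = r cosθ ⇒ ẍ = −rω² cosθ (ω constant).
|a| = rω²|cosθ| = 0.0456·(50.28)²·|cos 20.1°| = 108.26 m/s².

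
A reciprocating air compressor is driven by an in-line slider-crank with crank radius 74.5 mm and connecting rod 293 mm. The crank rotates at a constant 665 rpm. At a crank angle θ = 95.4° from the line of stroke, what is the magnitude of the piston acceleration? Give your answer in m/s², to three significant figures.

127

ω = 2π·665/60 = 69.64 rad/s
x(θ) = r cosθ + √(L² − r² sin²θ); with ω constant, a = ω²·d²x/dθ².
d²x/dθ² = −r cosθ − r²(cos2θ)/√u − r⁴ sin²2θ/(4u^{3/2}),  u = L² − r² sin²θ = 0.0803479 m².
Substituting r = 0.0745 m, L = 0.293 m, θ = 95.4°: d²x/dθ² = +0.026233 m.
a = ω²·d²x/dθ² = (69.64)²·(+0.026233) = +127.22 m/s²;  |a| = 127.22 m/s².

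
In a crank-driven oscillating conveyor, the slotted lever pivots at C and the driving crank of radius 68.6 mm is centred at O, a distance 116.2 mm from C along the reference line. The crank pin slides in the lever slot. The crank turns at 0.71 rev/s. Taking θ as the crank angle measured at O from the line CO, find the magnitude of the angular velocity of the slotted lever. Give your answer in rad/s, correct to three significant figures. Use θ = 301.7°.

ω = 4.461 rad/s (from 0.71 rev/s).
Crank pin A relative to C: A = (d + r cosθ, r sinθ); lever angle φ = atan2(r sinθ, d + r cosθ).
Differentiating tanφ: φ̇ = rω(d cosθ + r)/(d² + r² + 2dr cosθ).
d² + r² + 2dr cosθ = |CA|² = 0.0265858 m²;  d cosθ + r = +0.12966 m.
|ω_lever| = |0.0686·4.461·+0.12966| / 0.0265858 = 1.4925 rad/s.

1.49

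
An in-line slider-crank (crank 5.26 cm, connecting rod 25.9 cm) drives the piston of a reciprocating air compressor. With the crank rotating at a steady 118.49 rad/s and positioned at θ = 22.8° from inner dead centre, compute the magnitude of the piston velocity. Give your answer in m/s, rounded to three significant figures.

ω = 118.5 rad/s
For an in-line slider-crank, x = r cosθ + √(L² − r² sin²θ), so v = −rω sinθ·[1 + r cosθ/√(L² − r² sin²θ)].
With r = 0.0526 m, L = 0.259 m, θ = 22.8°: √(L² − r² sin²θ) = 0.2582 m.
v = −0.0526·118.5·0.38752·[1 + 0.0526·0.92186/0.2582] = -2.8688 m/s.
|v| = 2.8688 m/s.

2.87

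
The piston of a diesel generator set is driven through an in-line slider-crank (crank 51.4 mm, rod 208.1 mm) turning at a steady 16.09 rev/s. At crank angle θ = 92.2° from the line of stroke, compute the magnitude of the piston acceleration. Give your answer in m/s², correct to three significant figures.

ω = 2π·16.1 = 101.1 rad/s
x(θ) = r cosθ + √(L² − r² sin²θ); with ω constant, a = ω²·d²x/dθ².
d²x/dθ² = −r cosθ − r²(cos2θ)/√u − r⁴ sin²2θ/(4u^{3/2}),  u = L² − r² sin²θ = 0.0406675 m².
Substituting r = 0.0514 m, L = 0.2081 m, θ = 92.2°: d²x/dθ² = +0.015034 m.
a = ω²·d²x/dθ² = (101.1)²·(+0.015034) = +153.66 m/s²;  |a| = 153.66 m/s².

154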